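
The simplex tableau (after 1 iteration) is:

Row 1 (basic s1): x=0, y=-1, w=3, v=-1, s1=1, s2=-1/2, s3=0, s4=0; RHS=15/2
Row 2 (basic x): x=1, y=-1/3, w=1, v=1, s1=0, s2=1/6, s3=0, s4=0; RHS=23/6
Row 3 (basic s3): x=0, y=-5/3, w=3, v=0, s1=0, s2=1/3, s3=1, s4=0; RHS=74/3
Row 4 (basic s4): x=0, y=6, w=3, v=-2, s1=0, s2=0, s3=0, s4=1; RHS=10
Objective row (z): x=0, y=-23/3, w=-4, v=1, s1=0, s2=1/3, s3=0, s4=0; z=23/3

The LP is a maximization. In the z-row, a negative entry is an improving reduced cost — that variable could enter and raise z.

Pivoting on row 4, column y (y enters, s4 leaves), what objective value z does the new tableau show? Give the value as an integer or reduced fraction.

184/9

Minimum ratio for y: 10/6 = 5/3.
z changes by −(z-row coeff of y)·ratio = −(-23/3)·(5/3) = 115/9.
New z = 23/3 + (115/9) = 184/9.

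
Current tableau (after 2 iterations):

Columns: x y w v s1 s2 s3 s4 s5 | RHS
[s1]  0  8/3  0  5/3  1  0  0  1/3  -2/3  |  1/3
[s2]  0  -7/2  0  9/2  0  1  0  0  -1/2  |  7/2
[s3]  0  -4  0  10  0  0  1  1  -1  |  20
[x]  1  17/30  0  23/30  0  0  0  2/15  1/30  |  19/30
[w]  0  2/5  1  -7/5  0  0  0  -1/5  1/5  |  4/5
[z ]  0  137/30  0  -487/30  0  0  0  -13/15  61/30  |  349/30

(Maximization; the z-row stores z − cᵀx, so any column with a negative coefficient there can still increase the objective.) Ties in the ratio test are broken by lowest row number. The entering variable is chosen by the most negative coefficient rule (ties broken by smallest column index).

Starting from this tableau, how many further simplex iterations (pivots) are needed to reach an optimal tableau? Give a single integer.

2

pivot: v in, s1 out → z = 372/25
pivot: s5 in, x out → z = 360/17
No improving column remains; optimal.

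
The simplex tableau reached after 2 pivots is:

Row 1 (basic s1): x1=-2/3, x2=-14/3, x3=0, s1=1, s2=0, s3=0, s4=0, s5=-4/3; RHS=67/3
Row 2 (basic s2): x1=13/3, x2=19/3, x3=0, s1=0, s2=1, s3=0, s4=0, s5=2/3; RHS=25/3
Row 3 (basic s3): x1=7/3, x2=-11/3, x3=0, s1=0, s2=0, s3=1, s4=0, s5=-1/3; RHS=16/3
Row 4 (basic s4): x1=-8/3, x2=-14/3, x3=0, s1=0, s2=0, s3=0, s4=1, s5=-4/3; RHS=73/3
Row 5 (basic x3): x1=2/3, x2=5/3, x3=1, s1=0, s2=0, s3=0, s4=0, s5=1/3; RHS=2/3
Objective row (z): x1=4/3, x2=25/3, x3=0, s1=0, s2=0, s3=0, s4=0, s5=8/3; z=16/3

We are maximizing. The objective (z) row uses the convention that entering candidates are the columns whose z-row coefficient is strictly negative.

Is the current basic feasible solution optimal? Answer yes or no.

No objective-row coefficient is strictly negative, so no entering variable exists; the tableau is optimal.

yes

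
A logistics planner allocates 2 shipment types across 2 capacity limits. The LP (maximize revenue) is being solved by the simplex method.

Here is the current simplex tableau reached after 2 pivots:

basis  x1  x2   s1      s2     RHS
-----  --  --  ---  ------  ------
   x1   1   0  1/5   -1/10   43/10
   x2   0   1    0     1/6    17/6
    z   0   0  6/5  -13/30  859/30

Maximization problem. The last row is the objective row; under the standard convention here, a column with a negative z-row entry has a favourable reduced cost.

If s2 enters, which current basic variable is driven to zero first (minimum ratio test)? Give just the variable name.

Ratios: row 1 (x1): entry -1/10 ≤ 0, skip; row 2 (x2): (17/6)/(1/6) = 17.
Minimum ratio 17 is in the x2 row, so x2 leaves.

x2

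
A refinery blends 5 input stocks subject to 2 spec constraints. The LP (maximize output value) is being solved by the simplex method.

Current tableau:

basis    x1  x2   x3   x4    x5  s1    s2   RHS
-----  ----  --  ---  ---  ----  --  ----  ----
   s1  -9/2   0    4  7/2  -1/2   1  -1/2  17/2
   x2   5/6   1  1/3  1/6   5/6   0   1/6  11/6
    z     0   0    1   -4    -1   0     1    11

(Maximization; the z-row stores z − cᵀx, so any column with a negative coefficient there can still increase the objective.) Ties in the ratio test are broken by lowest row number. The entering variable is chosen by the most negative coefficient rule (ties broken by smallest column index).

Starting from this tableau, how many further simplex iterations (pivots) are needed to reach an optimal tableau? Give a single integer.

pivot: x4 in, s1 out → z = 145/7
pivot: x1 in, x2 out → z = 305/11
No improving column remains; optimal.

2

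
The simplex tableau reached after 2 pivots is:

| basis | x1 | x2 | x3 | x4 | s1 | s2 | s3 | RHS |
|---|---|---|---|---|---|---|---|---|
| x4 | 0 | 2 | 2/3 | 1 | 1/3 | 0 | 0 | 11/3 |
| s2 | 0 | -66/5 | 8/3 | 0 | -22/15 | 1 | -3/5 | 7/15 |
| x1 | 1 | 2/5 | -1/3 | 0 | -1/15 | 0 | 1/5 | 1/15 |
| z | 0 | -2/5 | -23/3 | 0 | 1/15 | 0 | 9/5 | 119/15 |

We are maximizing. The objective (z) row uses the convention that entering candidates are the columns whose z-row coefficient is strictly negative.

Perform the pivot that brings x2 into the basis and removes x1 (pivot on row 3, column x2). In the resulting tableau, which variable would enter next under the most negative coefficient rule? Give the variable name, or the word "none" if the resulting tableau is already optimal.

x3

Pivot element 2/5. New z-row = old z-row − (-2/5)·(row 3/(2/5)).
Updated z-row coefficients: x1: 1, x2: 0, x3: -8, x4: 0, s1: 0, s2: 0, s3: 2.
The most negative is -8 in column x3, so x3 would enter next.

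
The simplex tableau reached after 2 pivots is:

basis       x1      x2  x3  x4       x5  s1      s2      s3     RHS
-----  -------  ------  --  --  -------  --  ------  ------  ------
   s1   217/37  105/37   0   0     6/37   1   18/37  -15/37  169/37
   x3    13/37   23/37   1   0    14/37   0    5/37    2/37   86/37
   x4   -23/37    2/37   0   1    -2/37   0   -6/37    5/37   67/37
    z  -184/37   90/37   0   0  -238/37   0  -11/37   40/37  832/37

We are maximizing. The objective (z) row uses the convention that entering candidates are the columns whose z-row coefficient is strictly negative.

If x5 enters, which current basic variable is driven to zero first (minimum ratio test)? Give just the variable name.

Ratios: row 1 (s1): (169/37)/(6/37) = 169/6; row 2 (x3): (86/37)/(14/37) = 43/7; row 3 (x4): entry -2/37 ≤ 0, skip.
Minimum ratio 43/7 is in the x3 row, so x3 leaves.

x3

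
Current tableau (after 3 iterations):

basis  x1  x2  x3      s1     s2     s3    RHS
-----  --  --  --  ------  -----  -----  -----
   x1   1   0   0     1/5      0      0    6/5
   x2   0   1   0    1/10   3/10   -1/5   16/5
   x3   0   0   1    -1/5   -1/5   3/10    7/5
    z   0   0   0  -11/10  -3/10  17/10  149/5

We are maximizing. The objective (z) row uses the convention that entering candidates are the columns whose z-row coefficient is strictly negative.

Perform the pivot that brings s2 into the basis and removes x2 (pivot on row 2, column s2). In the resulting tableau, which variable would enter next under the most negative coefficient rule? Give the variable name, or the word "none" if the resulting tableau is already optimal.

s1

Pivot element 3/10. New z-row = old z-row − (-3/10)·(row 2/(3/10)).
Updated z-row coefficients: x1: 0, x2: 1, x3: 0, s1: -1, s2: 0, s3: 3/2.
The most negative is -1 in column s1, so s1 would enter next.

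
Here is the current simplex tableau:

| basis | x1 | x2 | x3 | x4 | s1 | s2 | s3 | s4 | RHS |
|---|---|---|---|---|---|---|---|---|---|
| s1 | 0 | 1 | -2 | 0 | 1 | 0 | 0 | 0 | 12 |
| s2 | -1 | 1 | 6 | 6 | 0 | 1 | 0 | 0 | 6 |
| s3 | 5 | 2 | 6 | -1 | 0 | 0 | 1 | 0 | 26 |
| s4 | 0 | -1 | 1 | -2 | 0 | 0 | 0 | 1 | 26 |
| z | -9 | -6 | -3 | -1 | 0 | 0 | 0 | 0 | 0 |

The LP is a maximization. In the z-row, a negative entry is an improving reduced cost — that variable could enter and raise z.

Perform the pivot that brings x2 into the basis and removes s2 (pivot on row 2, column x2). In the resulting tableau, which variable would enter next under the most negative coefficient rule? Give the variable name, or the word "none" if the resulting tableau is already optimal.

Pivot element 1. New z-row = old z-row − (-6)·(row 2/1).
Updated z-row coefficients: x1: -15, x2: 0, x3: 33, x4: 35, s1: 0, s2: 6, s3: 0, s4: 0.
The most negative is -15 in column x1, so x1 would enter next.

x1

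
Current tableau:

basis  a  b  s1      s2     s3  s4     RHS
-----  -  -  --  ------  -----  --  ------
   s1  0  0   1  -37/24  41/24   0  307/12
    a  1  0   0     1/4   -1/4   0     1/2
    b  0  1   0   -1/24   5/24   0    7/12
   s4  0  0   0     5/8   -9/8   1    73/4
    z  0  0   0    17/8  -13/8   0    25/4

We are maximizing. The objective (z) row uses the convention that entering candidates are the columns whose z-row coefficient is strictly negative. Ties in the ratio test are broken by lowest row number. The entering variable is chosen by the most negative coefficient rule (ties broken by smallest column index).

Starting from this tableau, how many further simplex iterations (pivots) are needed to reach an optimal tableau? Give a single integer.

pivot: s3 in, b out → z = 54/5
No improving column remains; optimal.

1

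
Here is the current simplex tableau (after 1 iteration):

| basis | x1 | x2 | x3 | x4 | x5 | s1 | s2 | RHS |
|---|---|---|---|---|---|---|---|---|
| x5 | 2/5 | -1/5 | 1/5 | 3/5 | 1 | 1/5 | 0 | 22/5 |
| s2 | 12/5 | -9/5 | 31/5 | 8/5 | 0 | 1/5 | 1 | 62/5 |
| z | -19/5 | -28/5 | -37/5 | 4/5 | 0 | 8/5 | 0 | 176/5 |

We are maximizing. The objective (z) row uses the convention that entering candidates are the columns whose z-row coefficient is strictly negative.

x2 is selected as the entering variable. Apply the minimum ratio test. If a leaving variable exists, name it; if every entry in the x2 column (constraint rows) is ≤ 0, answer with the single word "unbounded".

x2-column entries: row 1: -1/5, row 2: -9/5. All ≤ 0, so x2 can increase without bound; the LP is unbounded in this direction.

unbounded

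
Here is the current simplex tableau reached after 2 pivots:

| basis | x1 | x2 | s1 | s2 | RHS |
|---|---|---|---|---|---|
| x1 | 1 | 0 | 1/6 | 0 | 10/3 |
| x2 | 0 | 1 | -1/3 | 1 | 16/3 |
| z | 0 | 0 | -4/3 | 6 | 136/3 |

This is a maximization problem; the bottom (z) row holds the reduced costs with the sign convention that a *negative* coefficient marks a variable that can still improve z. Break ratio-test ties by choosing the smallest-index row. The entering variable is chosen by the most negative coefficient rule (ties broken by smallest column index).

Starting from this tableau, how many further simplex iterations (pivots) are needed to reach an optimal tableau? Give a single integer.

pivot: s1 in, x1 out → z = 72
No improving column remains; optimal.

1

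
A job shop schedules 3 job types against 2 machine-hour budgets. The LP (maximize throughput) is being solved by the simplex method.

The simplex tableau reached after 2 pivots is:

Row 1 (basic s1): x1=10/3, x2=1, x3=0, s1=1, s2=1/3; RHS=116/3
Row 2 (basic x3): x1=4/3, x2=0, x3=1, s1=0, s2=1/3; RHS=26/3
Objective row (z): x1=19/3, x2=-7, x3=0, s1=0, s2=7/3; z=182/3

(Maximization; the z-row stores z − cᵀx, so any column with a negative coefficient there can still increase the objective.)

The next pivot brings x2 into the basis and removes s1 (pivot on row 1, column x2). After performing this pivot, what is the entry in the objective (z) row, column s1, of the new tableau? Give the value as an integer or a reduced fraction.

Pivot element is row 1, column x2: 1.
Normalize row 1: new (row 1, s1) = 1/1 = 1.
z-row ← z-row − (-7)·(new row 1): 0 − (-7)·1 = 7.

7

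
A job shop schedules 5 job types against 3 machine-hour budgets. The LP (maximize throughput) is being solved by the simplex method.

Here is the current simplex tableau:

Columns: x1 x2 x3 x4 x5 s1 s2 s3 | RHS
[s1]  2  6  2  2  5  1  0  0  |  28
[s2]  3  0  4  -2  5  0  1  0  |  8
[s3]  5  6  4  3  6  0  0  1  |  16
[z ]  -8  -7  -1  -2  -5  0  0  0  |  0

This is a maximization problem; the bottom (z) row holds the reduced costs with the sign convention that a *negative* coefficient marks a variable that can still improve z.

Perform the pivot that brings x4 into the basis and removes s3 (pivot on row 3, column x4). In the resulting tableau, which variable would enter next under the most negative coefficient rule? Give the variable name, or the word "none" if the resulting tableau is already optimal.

x1

Pivot element 3. New z-row = old z-row − (-2)·(row 3/3).
Updated z-row coefficients: x1: -14/3, x2: -3, x3: 5/3, x4: 0, x5: -1, s1: 0, s2: 0, s3: 2/3.
The most negative is -14/3 in column x1, so x1 would enter next.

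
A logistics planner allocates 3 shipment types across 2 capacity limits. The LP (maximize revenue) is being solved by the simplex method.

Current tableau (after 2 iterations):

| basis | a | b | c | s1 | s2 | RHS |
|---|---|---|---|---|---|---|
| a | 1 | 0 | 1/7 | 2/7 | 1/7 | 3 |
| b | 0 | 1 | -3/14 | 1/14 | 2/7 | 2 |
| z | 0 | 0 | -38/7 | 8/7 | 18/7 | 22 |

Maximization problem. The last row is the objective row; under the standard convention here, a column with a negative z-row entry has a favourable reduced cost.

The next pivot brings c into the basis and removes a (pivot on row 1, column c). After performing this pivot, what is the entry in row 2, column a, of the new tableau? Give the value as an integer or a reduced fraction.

3/2

Pivot element is row 1, column c: 1/7.
Normalize row 1: new (row 1, a) = 1/(1/7) = 7.
row 2 ← row 2 − (-3/14)·(new row 1): 0 − (-3/14)·7 = 3/2.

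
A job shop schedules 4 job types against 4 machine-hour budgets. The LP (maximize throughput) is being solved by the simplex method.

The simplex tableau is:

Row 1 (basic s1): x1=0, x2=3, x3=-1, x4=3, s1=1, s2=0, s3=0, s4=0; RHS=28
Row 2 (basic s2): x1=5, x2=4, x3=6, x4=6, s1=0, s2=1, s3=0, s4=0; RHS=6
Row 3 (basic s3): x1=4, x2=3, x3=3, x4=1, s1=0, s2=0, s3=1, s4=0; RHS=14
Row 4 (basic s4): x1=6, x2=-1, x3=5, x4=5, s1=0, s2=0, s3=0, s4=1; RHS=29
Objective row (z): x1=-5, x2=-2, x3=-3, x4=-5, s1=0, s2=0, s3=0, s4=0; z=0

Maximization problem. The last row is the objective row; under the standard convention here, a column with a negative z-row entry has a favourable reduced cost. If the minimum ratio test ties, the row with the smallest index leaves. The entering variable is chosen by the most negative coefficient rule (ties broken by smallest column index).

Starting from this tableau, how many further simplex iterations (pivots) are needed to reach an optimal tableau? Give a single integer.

pivot: x1 in, s2 out → z = 6
No improving column remains; optimal.

1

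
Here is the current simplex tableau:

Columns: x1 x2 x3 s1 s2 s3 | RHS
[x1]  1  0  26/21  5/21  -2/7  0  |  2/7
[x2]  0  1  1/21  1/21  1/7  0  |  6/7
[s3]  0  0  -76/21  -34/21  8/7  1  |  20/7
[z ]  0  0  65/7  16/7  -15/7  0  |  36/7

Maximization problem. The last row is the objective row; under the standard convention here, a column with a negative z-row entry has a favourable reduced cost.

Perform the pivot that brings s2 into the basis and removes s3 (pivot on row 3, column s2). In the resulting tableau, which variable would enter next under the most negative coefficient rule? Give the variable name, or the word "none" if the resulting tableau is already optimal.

Pivot element 8/7. New z-row = old z-row − (-15/7)·(row 3/(8/7)).
Updated z-row coefficients: x1: 0, x2: 0, x3: 5/2, s1: -3/4, s2: 0, s3: 15/8.
The most negative is -3/4 in column s1, so s1 would enter next.

s1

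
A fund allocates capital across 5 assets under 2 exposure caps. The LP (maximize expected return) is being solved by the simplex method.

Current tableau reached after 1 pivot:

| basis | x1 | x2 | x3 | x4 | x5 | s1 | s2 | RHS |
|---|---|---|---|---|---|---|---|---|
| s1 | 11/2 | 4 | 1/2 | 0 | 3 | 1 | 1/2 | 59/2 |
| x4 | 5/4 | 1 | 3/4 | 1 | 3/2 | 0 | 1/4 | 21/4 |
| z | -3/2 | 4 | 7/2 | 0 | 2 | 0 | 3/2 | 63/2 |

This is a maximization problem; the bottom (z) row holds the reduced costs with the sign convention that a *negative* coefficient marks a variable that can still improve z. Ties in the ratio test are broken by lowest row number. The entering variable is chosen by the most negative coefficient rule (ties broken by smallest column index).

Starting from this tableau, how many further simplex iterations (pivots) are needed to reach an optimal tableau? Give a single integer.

1

pivot: x1 in, x4 out → z = 189/5
No improving column remains; optimal.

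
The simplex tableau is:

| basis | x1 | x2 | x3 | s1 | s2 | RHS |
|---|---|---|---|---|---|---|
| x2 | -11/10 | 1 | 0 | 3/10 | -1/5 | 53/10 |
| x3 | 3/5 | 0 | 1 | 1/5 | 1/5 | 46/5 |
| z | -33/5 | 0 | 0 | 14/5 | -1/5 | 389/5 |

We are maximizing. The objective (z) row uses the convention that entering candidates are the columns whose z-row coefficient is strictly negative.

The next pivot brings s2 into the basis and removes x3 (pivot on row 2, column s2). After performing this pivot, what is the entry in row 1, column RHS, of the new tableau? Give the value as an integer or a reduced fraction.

Pivot element is row 2, column s2: 1/5.
Normalize row 2: new (row 2, RHS) = (46/5)/(1/5) = 46.
row 1 ← row 1 − (-1/5)·(new row 2): 53/10 − (-1/5)·46 = 29/2.

29/2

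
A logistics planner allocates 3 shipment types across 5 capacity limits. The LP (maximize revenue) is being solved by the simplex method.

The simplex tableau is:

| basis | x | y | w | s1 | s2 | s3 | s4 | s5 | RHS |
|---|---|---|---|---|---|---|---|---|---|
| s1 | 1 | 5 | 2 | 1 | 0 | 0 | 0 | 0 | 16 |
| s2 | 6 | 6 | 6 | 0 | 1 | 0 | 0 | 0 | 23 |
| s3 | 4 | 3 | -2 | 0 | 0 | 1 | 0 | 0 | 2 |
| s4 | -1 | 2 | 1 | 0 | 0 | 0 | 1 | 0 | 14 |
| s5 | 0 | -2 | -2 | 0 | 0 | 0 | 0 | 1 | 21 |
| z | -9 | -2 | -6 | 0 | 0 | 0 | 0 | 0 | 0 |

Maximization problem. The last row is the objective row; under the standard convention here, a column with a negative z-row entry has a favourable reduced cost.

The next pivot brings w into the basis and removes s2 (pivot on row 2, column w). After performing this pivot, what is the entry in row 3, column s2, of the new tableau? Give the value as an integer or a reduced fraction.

1/3

Pivot element is row 2, column w: 6.
Normalize row 2: new (row 2, s2) = 1/6 = 1/6.
row 3 ← row 3 − (-2)·(new row 2): 0 − (-2)·(1/6) = 1/3.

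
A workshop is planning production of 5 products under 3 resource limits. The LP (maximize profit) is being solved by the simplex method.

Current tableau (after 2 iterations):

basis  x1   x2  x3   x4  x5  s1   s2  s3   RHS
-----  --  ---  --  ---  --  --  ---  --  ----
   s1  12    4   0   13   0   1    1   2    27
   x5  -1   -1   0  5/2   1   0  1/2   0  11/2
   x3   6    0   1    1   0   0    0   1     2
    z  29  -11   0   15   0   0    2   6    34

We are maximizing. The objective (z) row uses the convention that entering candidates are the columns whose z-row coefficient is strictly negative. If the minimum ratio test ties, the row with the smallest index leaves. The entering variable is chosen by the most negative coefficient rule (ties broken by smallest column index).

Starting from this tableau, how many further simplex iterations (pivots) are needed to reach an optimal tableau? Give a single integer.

pivot: x2 in, s1 out → z = 433/4
No improving column remains; optimal.

1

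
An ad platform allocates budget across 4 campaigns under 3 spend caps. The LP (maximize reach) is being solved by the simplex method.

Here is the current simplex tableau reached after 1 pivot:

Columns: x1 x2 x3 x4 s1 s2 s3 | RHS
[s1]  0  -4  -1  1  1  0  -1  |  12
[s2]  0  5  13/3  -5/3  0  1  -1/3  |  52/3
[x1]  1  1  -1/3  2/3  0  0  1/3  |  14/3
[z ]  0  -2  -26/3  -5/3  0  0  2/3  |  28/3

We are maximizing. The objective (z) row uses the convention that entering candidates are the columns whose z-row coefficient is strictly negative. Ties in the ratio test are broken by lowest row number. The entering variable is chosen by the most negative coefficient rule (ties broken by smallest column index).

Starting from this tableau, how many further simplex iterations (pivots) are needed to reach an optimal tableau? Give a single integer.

pivot: x3 in, s2 out → z = 44
pivot: x4 in, x1 out → z = 698/7
No improving column remains; optimal.

2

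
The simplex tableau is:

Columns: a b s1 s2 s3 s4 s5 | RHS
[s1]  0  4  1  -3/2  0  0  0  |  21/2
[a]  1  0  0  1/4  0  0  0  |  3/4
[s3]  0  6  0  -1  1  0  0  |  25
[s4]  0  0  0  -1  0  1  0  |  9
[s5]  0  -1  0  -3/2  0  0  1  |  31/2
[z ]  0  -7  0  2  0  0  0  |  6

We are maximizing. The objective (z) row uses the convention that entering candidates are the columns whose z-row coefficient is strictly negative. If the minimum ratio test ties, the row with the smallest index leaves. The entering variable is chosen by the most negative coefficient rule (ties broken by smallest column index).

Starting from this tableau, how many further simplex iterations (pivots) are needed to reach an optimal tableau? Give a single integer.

pivot: b in, s1 out → z = 195/8
pivot: s2 in, a out → z = 105/4
No improving column remains; optimal.

2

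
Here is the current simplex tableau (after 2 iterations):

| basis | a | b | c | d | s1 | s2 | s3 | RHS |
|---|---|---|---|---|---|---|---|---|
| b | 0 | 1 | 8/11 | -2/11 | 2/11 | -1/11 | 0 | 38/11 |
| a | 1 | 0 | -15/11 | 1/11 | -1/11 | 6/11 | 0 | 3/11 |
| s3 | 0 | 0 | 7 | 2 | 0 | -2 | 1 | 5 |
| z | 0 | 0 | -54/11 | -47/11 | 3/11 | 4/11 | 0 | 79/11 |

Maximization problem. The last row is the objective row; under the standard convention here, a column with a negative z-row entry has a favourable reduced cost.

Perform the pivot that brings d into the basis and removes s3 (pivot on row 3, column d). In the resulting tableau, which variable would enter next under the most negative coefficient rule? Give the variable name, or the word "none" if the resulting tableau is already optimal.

s2

Pivot element 2. New z-row = old z-row − (-47/11)·(row 3/2).
Updated z-row coefficients: a: 0, b: 0, c: 221/22, d: 0, s1: 3/11, s2: -43/11, s3: 47/22.
The most negative is -43/11 in column s2, so s2 would enter next.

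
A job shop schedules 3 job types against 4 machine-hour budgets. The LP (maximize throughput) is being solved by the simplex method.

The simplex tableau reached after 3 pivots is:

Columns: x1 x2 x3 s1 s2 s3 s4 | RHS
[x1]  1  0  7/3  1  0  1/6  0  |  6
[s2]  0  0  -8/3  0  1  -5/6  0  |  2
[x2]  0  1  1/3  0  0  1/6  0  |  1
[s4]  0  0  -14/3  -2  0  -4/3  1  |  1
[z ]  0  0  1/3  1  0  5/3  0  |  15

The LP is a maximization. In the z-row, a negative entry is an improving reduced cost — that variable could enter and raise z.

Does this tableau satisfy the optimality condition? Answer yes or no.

yes

No objective-row coefficient is strictly negative, so no entering variable exists; the tableau is optimal.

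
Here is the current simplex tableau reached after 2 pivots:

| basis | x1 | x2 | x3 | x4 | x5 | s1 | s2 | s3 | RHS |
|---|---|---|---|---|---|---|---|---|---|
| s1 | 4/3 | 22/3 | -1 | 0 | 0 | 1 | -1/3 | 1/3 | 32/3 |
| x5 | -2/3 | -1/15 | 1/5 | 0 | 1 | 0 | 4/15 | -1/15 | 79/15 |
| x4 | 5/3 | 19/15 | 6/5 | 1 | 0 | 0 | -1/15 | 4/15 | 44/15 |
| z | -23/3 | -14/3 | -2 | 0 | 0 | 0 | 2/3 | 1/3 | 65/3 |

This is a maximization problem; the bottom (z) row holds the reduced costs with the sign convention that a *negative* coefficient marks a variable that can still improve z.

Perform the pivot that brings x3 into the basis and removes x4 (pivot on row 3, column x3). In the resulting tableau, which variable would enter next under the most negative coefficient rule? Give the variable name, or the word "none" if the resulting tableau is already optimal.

x1

Pivot element 6/5. New z-row = old z-row − (-2)·(row 3/(6/5)).
Updated z-row coefficients: x1: -44/9, x2: -23/9, x3: 0, x4: 5/3, x5: 0, s1: 0, s2: 5/9, s3: 7/9.
The most negative is -44/9 in column x1, so x1 would enter next.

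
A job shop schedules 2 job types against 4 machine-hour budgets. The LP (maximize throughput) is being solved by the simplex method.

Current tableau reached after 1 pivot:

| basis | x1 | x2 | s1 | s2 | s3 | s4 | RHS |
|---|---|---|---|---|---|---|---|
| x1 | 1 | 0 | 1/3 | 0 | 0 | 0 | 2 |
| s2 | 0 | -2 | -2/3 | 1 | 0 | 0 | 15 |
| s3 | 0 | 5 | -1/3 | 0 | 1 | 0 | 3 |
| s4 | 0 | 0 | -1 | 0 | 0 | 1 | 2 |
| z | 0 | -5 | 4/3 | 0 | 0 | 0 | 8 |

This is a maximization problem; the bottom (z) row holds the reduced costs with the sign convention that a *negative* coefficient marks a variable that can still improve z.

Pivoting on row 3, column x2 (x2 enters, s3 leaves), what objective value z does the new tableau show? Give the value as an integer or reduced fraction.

Minimum ratio for x2: 3/5 = 3/5.
z changes by −(z-row coeff of x2)·ratio = −(-5)·(3/5) = 3.
New z = 8 + 3 = 11.

11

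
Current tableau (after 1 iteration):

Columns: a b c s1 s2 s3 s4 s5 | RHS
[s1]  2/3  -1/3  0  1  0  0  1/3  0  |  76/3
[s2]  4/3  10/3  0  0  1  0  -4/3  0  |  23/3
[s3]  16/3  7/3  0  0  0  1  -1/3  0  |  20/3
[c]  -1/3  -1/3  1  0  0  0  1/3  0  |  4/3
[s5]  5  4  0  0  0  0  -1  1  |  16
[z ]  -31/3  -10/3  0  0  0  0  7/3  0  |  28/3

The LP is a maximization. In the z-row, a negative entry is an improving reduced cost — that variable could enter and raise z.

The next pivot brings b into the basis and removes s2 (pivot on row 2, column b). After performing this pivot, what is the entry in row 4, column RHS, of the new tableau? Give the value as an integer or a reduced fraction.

21/10

Pivot element is row 2, column b: 10/3.
Normalize row 2: new (row 2, RHS) = (23/3)/(10/3) = 23/10.
row 4 ← row 4 − (-1/3)·(new row 2): 4/3 − (-1/3)·(23/10) = 21/10.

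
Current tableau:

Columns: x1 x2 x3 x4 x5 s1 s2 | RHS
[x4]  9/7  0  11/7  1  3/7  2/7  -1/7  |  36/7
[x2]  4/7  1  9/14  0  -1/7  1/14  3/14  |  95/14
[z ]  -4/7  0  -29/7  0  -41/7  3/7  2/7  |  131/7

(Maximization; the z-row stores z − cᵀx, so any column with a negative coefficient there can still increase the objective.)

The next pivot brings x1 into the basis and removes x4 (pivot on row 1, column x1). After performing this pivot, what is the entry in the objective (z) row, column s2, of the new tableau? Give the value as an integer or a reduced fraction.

2/9

Pivot element is row 1, column x1: 9/7.
Normalize row 1: new (row 1, s2) = (-1/7)/(9/7) = -1/9.
z-row ← z-row − (-4/7)·(new row 1): 2/7 − (-4/7)·(-1/9) = 2/9.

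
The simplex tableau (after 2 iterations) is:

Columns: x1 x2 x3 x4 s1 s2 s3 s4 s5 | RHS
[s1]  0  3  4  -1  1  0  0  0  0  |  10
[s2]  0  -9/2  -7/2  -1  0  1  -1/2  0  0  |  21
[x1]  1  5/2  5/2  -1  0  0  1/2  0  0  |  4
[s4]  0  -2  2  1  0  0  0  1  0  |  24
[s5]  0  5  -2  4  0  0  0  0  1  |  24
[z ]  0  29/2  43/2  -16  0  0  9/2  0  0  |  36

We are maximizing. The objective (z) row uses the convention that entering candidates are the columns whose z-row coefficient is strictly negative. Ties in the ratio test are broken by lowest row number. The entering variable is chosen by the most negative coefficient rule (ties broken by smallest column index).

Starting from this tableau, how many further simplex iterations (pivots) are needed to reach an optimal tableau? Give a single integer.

pivot: x4 in, s5 out → z = 132
No improving column remains; optimal.

1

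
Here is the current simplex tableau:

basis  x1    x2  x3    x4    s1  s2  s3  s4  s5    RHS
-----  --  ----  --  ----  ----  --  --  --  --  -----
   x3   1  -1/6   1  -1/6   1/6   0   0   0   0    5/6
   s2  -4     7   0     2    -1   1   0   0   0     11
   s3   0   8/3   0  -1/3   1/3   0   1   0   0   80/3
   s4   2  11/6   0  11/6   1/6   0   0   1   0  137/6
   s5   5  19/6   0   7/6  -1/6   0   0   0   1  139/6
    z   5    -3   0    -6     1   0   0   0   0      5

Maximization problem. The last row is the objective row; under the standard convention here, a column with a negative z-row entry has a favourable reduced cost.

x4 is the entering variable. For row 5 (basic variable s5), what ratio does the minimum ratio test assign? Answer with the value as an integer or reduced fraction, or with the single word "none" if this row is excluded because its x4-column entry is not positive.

139/7

Ratio = RHS / (x4 entry) = (139/6) / (7/6) = 139/7.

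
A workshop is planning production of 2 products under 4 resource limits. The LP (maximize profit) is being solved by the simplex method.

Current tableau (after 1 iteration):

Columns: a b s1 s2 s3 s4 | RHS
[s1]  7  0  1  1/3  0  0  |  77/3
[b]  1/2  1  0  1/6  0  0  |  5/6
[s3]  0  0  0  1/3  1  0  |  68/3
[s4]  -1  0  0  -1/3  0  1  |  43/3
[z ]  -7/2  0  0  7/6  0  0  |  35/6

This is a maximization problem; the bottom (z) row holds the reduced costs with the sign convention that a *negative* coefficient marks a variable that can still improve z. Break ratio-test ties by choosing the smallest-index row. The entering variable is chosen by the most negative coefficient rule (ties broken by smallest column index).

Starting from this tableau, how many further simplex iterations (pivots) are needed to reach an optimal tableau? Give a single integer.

pivot: a in, b out → z = 35/3
No improving column remains; optimal.

1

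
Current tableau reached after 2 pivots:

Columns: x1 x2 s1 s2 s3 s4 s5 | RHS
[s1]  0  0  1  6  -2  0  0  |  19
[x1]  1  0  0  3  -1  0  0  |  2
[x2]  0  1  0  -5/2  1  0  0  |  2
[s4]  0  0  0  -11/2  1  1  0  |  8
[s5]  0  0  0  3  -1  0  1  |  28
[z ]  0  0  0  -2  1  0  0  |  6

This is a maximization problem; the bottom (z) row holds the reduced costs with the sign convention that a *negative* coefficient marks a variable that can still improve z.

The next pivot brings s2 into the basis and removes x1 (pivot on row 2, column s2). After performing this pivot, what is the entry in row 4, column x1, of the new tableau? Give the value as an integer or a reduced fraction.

11/6

Pivot element is row 2, column s2: 3.
Normalize row 2: new (row 2, x1) = 1/3 = 1/3.
row 4 ← row 4 − (-11/2)·(new row 2): 0 − (-11/2)·(1/3) = 11/6.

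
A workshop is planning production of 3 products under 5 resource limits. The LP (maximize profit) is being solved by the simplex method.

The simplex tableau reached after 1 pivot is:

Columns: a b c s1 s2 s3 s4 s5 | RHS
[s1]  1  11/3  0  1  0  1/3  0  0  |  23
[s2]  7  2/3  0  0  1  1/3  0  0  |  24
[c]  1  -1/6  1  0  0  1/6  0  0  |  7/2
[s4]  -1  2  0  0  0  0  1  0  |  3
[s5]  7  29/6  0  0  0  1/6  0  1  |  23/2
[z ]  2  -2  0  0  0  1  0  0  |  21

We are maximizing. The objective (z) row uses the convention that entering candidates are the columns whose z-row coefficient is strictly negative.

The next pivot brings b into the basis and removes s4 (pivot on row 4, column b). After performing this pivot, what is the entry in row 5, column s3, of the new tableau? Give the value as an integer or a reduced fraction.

1/6

Pivot element is row 4, column b: 2.
Normalize row 4: new (row 4, s3) = 0/2 = 0.
row 5 ← row 5 − (29/6)·(new row 4): 1/6 − (29/6)·0 = 1/6.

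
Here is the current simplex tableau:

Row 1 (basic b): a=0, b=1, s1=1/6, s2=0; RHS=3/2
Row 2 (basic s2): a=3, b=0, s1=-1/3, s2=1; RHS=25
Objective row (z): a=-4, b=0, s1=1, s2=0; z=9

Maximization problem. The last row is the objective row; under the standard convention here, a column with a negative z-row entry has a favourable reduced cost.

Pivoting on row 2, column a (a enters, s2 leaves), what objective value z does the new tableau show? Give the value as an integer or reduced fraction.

127/3

Minimum ratio for a: 25/3 = 25/3.
z changes by −(z-row coeff of a)·ratio = −(-4)·(25/3) = 100/3.
New z = 9 + (100/3) = 127/3.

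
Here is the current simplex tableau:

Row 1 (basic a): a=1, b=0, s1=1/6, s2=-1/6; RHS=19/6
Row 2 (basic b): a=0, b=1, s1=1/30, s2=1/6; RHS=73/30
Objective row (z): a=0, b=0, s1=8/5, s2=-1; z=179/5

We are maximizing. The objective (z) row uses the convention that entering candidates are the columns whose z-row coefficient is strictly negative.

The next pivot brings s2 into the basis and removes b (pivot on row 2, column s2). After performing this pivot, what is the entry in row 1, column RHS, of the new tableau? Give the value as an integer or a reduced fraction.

Pivot element is row 2, column s2: 1/6.
Normalize row 2: new (row 2, RHS) = (73/30)/(1/6) = 73/5.
row 1 ← row 1 − (-1/6)·(new row 2): 19/6 − (-1/6)·(73/5) = 28/5.

28/5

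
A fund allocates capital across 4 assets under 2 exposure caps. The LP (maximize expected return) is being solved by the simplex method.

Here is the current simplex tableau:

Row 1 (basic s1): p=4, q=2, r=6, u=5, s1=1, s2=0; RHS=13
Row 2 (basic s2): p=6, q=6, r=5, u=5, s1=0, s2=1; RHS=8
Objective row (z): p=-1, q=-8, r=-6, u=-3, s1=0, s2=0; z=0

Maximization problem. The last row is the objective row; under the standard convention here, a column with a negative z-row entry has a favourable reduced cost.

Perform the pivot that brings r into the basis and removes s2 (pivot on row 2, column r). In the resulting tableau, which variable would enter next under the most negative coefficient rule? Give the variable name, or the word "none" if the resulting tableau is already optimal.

Pivot element 5. New z-row = old z-row − (-6)·(row 2/5).
Updated z-row coefficients: p: 31/5, q: -4/5, r: 0, u: 3, s1: 0, s2: 6/5.
The most negative is -4/5 in column q, so q would enter next.

q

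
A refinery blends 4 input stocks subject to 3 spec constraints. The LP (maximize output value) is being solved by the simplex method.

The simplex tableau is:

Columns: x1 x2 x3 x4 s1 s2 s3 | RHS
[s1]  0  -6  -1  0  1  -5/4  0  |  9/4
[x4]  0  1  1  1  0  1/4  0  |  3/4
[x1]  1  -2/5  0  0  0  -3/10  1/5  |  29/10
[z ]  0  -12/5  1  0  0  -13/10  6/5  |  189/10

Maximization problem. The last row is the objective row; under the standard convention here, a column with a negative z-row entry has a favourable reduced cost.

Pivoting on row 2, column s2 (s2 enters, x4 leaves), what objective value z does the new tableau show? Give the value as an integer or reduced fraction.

114/5

Minimum ratio for s2: (3/4)/(1/4) = 3.
z changes by −(z-row coeff of s2)·ratio = −(-13/10)·3 = 39/10.
New z = 189/10 + (39/10) = 114/5.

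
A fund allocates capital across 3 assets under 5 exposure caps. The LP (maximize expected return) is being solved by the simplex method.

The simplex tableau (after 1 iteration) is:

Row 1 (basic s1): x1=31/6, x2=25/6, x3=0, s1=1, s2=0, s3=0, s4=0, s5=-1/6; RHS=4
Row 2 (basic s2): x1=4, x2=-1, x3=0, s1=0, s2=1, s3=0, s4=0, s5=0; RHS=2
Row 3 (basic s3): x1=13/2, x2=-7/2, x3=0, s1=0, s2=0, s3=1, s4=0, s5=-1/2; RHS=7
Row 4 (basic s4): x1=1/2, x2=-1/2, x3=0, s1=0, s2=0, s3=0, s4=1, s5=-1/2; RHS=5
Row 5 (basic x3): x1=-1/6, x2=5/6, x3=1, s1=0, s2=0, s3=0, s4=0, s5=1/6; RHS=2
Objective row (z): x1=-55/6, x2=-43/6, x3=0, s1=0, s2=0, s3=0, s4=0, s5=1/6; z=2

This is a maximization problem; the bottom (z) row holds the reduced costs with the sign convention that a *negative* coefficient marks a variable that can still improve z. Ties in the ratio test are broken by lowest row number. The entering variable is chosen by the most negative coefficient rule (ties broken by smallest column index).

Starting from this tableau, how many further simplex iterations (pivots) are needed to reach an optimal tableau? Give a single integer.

pivot: x1 in, s2 out → z = 79/12
pivot: x2 in, s1 out → z = 1184/131
pivot: s5 in, x3 out → z = 256/25
No improving column remains; optimal.

3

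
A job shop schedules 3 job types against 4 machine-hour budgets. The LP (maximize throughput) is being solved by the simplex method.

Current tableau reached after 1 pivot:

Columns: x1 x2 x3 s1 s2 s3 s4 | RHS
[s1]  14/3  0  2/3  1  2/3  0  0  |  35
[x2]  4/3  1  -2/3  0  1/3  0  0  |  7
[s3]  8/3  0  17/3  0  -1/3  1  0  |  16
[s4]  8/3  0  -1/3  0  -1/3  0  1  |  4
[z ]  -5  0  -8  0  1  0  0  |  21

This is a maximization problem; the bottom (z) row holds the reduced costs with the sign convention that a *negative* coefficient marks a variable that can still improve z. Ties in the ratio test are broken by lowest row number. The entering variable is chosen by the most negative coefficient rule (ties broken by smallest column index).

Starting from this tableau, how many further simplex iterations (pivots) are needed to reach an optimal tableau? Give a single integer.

pivot: x3 in, s3 out → z = 741/17
pivot: x1 in, s4 out → z = 183/4
No improving column remains; optimal.

2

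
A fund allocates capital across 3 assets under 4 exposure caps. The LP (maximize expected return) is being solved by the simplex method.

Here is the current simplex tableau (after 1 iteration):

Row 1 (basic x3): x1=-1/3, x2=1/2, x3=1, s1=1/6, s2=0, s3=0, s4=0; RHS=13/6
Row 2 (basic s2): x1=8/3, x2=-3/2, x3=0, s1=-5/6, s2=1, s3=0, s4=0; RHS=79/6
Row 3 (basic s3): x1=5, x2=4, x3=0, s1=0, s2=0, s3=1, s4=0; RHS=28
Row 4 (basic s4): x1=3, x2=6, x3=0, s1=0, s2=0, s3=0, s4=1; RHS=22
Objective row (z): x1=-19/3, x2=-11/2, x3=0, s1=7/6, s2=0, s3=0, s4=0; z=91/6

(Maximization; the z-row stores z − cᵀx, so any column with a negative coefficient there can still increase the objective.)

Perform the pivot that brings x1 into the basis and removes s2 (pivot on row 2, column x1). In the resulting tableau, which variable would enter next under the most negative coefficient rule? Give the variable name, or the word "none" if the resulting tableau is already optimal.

x2

Pivot element 8/3. New z-row = old z-row − (-19/3)·(row 2/(8/3)).
Updated z-row coefficients: x1: 0, x2: -145/16, x3: 0, s1: -13/16, s2: 19/8, s3: 0, s4: 0.
The most negative is -145/16 in column x2, so x2 would enter next.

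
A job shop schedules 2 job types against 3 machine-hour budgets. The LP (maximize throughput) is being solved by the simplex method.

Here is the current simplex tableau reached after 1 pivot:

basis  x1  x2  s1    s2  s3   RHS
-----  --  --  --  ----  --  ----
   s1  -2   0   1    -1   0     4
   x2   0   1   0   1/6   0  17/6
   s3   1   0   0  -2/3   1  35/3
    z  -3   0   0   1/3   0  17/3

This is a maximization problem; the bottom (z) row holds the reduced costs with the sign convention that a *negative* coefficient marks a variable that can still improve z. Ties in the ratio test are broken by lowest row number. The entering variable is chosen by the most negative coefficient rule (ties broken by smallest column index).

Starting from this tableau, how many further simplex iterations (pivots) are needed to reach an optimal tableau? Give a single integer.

2

pivot: x1 in, s3 out → z = 122/3
pivot: s2 in, x2 out → z = 69
No improving column remains; optimal.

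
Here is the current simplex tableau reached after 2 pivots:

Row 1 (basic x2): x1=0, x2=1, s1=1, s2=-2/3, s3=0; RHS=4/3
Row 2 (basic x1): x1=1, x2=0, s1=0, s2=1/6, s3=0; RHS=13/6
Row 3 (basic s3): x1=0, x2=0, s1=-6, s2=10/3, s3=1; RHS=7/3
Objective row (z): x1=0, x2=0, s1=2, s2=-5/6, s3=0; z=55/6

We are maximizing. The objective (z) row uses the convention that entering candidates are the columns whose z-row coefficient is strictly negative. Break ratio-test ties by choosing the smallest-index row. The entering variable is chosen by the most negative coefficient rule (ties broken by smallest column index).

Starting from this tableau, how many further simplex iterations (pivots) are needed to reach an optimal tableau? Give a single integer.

pivot: s2 in, s3 out → z = 39/4
No improving column remains; optimal.

1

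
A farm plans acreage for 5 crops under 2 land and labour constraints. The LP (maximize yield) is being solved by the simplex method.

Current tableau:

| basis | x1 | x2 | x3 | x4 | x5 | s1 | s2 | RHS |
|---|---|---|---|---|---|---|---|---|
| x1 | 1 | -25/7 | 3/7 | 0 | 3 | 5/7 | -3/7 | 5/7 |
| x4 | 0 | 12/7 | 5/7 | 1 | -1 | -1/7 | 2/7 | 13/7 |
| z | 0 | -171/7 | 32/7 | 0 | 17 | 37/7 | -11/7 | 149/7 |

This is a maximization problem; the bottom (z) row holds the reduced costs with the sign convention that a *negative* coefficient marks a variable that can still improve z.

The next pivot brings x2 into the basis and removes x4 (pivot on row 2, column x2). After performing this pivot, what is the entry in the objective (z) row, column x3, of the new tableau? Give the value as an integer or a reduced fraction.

59/4

Pivot element is row 2, column x2: 12/7.
Normalize row 2: new (row 2, x3) = (5/7)/(12/7) = 5/12.
z-row ← z-row − (-171/7)·(new row 2): 32/7 − (-171/7)·(5/12) = 59/4.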